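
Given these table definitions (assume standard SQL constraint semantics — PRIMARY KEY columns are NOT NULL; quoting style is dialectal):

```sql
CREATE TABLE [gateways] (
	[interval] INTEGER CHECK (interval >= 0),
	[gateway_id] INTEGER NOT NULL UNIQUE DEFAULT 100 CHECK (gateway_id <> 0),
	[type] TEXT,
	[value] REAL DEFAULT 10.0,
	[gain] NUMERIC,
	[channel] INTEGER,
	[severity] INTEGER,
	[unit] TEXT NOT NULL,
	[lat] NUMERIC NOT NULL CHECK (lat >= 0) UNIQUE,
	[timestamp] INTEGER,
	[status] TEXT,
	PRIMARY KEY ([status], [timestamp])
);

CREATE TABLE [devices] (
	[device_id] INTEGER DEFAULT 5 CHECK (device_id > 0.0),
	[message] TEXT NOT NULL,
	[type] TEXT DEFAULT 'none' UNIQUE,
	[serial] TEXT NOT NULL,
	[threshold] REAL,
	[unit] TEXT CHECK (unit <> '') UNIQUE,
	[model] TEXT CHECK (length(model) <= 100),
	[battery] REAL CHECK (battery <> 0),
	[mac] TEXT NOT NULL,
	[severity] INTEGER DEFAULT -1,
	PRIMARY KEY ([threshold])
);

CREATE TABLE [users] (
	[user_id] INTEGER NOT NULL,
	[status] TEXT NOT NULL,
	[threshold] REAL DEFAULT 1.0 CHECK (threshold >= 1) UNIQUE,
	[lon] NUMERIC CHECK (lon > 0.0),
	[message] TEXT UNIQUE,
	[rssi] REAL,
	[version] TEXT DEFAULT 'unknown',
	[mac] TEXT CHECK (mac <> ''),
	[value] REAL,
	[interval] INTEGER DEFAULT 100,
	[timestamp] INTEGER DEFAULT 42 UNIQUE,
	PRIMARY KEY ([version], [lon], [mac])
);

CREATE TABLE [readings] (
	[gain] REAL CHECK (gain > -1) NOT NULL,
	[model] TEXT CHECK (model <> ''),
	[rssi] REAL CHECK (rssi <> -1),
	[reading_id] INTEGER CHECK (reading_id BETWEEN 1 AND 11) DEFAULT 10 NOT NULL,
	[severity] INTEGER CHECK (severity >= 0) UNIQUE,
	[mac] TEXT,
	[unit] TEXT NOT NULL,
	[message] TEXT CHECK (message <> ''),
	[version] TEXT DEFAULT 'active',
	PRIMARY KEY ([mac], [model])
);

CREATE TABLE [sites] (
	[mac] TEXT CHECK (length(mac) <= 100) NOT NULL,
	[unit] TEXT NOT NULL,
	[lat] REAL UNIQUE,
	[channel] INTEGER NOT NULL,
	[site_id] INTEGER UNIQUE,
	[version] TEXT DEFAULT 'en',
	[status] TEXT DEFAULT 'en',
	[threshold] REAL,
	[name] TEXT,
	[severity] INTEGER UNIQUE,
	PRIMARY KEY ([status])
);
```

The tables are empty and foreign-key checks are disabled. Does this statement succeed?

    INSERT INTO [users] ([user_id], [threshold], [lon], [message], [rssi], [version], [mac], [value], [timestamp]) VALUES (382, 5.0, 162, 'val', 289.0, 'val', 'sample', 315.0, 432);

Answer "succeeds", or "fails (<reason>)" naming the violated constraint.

status is omitted from the column list and has no DEFAULT, so it would receive NULL.
But status is declared NOT NULL.

fails (NOT NULL on status)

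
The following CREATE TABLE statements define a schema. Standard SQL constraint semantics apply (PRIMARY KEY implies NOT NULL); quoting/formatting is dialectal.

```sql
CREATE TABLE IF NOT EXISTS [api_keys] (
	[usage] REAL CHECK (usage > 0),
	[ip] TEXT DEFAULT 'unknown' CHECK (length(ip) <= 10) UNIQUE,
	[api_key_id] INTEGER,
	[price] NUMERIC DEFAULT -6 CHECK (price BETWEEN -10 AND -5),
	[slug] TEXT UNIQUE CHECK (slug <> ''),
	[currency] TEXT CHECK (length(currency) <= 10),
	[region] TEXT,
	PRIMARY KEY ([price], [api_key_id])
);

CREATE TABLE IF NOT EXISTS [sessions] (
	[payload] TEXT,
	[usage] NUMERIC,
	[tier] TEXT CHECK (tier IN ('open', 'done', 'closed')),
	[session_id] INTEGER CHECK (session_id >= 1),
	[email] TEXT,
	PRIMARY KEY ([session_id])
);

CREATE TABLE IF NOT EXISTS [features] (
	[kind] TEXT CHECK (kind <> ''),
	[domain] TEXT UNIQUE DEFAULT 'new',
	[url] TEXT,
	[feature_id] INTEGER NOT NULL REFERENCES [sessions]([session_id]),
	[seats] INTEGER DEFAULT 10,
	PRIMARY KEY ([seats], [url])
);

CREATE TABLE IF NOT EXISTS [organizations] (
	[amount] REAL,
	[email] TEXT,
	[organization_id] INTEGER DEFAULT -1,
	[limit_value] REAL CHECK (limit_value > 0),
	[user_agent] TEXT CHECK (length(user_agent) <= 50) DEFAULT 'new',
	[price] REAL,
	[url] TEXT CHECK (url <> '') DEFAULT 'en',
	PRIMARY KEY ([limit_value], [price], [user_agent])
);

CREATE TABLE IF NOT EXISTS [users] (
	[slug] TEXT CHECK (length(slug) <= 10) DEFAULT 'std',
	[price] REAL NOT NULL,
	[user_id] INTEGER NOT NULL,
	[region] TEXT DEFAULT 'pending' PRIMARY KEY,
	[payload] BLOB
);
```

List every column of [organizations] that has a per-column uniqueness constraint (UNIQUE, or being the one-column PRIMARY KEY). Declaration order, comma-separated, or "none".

- amount: no UNIQUE or single-column PK constraint.
- email: no UNIQUE or single-column PK constraint.
- organization_id: no UNIQUE or single-column PK constraint.
- limit_value: part of a composite PRIMARY KEY — only the tuple is unique, not this column on its own.
- user_agent: part of a composite PRIMARY KEY — only the tuple is unique, not this column on its own.
- price: part of a composite PRIMARY KEY — only the tuple is unique, not this column on its own.
- url: no UNIQUE or single-column PK constraint.

none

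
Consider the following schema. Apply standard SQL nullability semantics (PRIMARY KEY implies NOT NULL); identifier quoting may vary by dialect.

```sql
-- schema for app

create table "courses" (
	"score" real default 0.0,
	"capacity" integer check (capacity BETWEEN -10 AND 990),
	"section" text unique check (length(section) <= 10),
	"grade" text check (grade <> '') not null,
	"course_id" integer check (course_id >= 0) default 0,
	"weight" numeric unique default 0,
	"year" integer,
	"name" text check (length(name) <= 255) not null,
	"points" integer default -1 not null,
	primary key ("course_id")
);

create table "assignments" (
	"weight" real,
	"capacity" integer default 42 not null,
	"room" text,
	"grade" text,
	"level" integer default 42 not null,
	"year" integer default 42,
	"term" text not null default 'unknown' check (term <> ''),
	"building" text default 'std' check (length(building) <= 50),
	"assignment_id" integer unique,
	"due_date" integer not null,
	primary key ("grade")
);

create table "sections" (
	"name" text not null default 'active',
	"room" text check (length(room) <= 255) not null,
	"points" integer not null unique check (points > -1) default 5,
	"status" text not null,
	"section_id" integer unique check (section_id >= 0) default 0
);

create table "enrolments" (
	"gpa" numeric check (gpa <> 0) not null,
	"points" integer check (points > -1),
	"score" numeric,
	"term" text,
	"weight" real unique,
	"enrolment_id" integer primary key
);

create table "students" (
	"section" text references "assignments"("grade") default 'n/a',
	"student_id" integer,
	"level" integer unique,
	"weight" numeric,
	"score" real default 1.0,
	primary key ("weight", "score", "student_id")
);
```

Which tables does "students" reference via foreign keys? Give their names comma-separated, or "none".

assignments

- section REFERENCES assignments(grade).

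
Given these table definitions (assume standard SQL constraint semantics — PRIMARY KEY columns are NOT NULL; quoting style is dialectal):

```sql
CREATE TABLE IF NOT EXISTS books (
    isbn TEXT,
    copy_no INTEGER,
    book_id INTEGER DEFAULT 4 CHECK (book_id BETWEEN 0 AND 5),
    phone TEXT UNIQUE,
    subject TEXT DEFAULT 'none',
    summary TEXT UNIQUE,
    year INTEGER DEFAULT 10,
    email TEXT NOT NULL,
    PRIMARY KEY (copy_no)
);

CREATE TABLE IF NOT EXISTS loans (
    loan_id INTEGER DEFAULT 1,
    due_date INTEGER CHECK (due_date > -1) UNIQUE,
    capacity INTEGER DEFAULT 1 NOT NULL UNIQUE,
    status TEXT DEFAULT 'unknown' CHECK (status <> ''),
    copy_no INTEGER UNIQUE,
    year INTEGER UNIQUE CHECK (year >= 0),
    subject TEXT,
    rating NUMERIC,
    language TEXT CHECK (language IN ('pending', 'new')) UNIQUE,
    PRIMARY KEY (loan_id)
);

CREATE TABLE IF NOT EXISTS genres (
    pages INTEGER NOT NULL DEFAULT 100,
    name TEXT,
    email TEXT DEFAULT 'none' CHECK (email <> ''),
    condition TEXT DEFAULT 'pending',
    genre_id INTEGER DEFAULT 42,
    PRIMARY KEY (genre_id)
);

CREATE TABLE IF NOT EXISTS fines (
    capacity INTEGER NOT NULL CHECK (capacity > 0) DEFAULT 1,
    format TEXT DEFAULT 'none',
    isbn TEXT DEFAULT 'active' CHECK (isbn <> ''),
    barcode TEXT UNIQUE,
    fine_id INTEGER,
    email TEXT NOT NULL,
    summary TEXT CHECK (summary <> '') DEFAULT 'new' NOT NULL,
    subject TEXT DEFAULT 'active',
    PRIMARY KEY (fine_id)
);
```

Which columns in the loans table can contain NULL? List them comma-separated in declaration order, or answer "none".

due_date, status, copy_no, year, subject, rating, language

- loan_id: part of the PRIMARY KEY, which implies NOT NULL → not nullable.
- due_date: CHECK does not forbid NULL (a CHECK constraint passes when its expression is NULL) → nullable.
- capacity: declared NOT NULL → not nullable.
- status: CHECK does not forbid NULL (a CHECK constraint passes when its expression is NULL) → nullable.
- copy_no: UNIQUE does not imply NOT NULL → nullable.
- year: CHECK does not forbid NULL (a CHECK constraint passes when its expression is NULL) → nullable.
- subject: no NOT NULL constraint applies → nullable.
- rating: no NOT NULL constraint applies → nullable.
- language: CHECK does not forbid NULL (a CHECK constraint passes when its expression is NULL) → nullable.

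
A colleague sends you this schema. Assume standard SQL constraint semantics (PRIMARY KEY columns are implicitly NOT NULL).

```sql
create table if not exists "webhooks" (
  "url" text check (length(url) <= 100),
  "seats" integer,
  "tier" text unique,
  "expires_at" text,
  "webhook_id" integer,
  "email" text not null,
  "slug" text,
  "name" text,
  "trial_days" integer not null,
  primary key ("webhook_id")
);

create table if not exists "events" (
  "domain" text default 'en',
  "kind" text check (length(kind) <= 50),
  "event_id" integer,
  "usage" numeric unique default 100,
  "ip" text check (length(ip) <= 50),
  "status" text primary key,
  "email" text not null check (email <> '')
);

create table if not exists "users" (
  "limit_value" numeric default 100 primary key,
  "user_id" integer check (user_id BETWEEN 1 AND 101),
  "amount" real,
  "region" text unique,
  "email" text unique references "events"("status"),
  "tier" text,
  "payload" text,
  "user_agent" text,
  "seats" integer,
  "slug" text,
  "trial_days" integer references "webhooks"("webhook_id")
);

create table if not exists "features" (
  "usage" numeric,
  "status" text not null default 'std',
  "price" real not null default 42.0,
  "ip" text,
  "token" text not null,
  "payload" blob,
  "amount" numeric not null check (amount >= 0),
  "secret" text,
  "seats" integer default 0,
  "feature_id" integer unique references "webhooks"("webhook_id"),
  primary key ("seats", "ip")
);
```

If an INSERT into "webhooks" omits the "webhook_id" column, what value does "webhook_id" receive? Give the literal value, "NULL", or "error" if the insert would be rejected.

error

webhook_id has no DEFAULT clause.
Omitting it would insert NULL, but it is part of the PRIMARY KEY, so the INSERT fails.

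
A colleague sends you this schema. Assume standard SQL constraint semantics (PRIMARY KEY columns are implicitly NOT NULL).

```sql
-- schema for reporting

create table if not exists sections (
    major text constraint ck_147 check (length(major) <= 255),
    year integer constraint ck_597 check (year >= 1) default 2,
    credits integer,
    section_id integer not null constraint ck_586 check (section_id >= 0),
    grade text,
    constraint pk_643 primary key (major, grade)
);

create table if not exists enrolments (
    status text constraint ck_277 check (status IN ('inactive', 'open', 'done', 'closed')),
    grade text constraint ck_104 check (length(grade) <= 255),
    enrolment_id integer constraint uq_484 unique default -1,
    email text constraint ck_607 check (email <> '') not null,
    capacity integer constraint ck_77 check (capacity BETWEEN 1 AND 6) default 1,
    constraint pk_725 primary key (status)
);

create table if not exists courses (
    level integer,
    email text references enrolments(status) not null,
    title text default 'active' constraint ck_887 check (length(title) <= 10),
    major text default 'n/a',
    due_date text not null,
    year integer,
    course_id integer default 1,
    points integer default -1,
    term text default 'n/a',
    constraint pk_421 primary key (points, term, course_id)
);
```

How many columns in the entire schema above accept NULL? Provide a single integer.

sections: 2 nullable (year, credits — PK (major, grade) and explicit NOT NULL columns excluded).
enrolments: 3 nullable (grade, enrolment_id, capacity — PK (status) and explicit NOT NULL columns excluded).
courses: 4 nullable (level, title, major, year — PK (points, term, course_id) and explicit NOT NULL columns excluded).
Total: 2 + 3 + 4 = 9.

9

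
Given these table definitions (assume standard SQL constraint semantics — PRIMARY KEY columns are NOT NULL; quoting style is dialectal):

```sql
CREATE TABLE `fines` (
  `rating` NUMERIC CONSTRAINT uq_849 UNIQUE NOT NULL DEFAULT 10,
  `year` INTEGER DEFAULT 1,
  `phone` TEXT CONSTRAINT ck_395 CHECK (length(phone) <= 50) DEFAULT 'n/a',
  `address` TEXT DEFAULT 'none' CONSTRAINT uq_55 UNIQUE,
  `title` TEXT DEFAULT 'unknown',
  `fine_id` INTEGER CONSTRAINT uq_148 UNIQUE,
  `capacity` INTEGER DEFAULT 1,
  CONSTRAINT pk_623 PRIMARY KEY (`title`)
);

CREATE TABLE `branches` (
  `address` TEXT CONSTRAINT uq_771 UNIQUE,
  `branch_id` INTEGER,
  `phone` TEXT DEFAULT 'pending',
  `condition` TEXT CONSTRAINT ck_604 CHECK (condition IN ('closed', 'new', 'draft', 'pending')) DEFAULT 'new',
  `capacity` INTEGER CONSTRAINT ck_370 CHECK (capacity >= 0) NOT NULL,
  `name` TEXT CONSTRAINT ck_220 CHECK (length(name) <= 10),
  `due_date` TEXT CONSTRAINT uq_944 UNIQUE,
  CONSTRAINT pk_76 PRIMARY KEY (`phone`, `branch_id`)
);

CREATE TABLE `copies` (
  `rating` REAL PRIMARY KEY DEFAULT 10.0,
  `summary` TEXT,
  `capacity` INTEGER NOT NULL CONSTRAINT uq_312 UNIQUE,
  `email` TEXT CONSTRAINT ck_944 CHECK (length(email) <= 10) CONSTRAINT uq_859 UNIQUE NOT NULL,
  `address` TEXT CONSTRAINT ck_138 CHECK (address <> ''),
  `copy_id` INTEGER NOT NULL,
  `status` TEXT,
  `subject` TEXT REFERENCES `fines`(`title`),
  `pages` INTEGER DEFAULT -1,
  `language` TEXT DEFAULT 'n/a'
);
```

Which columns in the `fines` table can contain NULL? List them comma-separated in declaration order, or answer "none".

- rating: declared NOT NULL → not nullable.
- year: DEFAULT only fills an omitted column; an explicit NULL is still allowed → nullable.
- phone: CHECK does not forbid NULL (a CHECK constraint passes when its expression is NULL) → nullable.
- address: UNIQUE does not imply NOT NULL → nullable.
- title: part of the PRIMARY KEY, which implies NOT NULL → not nullable.
- fine_id: UNIQUE does not imply NOT NULL → nullable.
- capacity: DEFAULT only fills an omitted column; an explicit NULL is still allowed → nullable.

year, phone, address, fine_id, capacity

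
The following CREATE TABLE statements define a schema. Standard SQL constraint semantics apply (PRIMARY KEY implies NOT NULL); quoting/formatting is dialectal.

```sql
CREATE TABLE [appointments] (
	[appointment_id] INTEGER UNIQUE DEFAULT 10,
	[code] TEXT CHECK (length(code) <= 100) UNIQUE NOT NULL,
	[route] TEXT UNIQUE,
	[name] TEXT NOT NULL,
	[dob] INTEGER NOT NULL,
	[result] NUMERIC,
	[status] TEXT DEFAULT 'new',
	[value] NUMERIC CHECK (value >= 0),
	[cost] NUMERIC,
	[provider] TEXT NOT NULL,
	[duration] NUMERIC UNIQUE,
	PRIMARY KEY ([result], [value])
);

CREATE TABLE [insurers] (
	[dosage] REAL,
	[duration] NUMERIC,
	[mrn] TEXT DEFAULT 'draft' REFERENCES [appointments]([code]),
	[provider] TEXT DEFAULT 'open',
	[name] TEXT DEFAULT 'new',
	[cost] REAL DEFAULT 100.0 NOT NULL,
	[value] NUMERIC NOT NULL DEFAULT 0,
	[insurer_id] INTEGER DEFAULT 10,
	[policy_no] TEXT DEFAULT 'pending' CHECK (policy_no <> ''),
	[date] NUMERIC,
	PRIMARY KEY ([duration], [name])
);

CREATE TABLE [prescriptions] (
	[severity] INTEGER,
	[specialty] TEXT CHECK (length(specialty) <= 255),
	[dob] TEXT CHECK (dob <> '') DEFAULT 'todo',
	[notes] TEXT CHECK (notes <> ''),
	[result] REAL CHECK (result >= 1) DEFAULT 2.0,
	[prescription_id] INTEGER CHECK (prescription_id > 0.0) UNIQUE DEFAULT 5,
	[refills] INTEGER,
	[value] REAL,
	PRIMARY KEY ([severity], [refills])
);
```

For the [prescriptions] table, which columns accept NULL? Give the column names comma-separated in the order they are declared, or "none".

specialty, dob, notes, result, prescription_id, value

- severity: part of the PRIMARY KEY, which implies NOT NULL → not nullable.
- specialty: CHECK does not forbid NULL (a CHECK constraint passes when its expression is NULL) → nullable.
- dob: CHECK does not forbid NULL (a CHECK constraint passes when its expression is NULL) → nullable.
- notes: CHECK does not forbid NULL (a CHECK constraint passes when its expression is NULL) → nullable.
- result: CHECK does not forbid NULL (a CHECK constraint passes when its expression is NULL) → nullable.
- prescription_id: CHECK does not forbid NULL (a CHECK constraint passes when its expression is NULL) → nullable.
- refills: part of the PRIMARY KEY, which implies NOT NULL → not nullable.
- value: no NOT NULL constraint applies → nullable.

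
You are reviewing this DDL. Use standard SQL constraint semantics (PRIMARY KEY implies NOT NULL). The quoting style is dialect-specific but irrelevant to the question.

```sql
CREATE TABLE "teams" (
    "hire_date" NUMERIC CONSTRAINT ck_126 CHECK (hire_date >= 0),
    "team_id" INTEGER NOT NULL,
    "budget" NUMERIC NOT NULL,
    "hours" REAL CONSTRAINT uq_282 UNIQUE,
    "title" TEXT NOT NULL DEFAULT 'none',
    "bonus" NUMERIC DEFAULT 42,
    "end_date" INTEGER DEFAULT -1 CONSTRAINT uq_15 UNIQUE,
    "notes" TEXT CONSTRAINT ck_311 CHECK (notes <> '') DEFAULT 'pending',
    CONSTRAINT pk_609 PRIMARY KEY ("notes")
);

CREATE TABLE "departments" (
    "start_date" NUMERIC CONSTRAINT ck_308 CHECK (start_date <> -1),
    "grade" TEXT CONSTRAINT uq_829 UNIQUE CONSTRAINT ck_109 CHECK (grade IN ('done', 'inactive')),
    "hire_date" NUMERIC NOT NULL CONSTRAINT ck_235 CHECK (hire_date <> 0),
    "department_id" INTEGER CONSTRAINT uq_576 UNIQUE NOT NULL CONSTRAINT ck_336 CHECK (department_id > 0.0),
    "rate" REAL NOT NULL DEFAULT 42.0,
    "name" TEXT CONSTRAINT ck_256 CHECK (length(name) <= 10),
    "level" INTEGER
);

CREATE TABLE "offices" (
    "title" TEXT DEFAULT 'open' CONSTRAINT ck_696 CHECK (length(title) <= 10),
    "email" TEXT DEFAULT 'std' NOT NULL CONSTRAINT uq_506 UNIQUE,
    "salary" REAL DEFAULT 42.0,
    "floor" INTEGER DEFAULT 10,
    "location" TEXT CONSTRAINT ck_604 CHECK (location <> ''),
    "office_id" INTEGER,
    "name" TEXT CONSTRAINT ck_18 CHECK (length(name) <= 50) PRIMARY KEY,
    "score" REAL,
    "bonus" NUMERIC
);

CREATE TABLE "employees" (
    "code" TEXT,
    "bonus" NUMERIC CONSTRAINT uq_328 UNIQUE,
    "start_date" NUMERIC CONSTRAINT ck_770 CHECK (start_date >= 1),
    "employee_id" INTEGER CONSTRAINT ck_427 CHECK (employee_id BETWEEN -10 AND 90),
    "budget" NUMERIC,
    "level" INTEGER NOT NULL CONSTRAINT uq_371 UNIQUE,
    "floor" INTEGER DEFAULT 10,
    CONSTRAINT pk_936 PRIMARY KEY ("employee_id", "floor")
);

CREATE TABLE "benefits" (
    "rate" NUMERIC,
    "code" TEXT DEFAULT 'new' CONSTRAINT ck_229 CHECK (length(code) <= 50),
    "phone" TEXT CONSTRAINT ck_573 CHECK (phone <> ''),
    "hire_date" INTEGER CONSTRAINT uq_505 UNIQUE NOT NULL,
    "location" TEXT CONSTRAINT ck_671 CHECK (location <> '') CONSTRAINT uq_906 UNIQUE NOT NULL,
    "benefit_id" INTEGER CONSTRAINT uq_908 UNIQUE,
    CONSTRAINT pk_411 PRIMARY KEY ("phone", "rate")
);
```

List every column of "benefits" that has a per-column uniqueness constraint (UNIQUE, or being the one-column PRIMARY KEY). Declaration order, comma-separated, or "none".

- rate: part of a composite PRIMARY KEY — only the tuple is unique, not this column on its own.
- code: no UNIQUE or single-column PK constraint.
- phone: part of a composite PRIMARY KEY — only the tuple is unique, not this column on its own.
- hire_date: declared UNIQUE → unique.
- location: declared UNIQUE → unique.
- benefit_id: declared UNIQUE → unique.

hire_date, location, benefit_id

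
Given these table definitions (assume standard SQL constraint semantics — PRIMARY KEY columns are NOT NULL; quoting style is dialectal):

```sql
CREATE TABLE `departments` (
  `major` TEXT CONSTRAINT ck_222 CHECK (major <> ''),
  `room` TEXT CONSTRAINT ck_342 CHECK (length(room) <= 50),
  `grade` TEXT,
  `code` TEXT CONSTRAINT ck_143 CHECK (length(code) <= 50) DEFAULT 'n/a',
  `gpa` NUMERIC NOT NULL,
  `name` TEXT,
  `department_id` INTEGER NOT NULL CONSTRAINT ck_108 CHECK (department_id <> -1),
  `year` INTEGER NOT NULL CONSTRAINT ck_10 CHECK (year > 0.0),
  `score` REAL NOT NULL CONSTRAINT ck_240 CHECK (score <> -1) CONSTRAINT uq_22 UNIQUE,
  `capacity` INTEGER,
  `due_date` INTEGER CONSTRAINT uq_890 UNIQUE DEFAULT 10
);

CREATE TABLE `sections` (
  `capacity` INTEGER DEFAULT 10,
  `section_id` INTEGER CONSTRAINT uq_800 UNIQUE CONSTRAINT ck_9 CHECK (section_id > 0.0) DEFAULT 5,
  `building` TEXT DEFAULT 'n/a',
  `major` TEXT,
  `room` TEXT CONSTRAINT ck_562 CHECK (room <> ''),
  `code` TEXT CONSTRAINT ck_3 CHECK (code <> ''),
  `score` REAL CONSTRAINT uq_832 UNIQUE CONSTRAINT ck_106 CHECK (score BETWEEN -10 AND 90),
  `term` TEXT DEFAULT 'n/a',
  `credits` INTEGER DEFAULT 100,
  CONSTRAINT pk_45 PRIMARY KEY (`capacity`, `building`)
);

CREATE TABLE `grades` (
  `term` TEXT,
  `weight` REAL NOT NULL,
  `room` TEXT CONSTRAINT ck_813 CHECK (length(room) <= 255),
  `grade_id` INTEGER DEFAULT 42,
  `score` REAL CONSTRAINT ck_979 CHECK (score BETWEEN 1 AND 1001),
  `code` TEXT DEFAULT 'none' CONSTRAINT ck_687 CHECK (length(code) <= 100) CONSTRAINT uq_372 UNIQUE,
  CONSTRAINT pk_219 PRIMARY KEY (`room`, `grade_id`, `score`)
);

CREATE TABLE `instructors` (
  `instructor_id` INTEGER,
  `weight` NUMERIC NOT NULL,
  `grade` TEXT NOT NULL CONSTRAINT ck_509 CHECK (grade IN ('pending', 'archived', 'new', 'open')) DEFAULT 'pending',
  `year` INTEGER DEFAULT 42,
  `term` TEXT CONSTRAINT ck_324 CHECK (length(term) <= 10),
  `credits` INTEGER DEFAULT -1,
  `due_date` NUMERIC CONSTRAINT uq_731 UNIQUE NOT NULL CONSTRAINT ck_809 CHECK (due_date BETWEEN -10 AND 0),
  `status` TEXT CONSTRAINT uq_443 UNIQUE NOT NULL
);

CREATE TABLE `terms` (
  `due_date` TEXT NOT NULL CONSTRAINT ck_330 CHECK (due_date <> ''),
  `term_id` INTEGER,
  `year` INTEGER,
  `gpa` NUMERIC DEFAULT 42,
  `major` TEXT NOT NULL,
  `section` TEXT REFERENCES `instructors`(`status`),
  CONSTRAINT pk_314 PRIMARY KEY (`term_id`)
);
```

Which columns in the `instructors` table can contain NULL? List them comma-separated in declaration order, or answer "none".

instructor_id, year, term, credits

- instructor_id: no NOT NULL constraint applies → nullable.
- weight: declared NOT NULL → not nullable.
- grade: declared NOT NULL → not nullable.
- year: DEFAULT only fills an omitted column; an explicit NULL is still allowed → nullable.
- term: CHECK does not forbid NULL (a CHECK constraint passes when its expression is NULL) → nullable.
- credits: DEFAULT only fills an omitted column; an explicit NULL is still allowed → nullable.
- due_date: declared NOT NULL → not nullable.
- status: declared NOT NULL → not nullable.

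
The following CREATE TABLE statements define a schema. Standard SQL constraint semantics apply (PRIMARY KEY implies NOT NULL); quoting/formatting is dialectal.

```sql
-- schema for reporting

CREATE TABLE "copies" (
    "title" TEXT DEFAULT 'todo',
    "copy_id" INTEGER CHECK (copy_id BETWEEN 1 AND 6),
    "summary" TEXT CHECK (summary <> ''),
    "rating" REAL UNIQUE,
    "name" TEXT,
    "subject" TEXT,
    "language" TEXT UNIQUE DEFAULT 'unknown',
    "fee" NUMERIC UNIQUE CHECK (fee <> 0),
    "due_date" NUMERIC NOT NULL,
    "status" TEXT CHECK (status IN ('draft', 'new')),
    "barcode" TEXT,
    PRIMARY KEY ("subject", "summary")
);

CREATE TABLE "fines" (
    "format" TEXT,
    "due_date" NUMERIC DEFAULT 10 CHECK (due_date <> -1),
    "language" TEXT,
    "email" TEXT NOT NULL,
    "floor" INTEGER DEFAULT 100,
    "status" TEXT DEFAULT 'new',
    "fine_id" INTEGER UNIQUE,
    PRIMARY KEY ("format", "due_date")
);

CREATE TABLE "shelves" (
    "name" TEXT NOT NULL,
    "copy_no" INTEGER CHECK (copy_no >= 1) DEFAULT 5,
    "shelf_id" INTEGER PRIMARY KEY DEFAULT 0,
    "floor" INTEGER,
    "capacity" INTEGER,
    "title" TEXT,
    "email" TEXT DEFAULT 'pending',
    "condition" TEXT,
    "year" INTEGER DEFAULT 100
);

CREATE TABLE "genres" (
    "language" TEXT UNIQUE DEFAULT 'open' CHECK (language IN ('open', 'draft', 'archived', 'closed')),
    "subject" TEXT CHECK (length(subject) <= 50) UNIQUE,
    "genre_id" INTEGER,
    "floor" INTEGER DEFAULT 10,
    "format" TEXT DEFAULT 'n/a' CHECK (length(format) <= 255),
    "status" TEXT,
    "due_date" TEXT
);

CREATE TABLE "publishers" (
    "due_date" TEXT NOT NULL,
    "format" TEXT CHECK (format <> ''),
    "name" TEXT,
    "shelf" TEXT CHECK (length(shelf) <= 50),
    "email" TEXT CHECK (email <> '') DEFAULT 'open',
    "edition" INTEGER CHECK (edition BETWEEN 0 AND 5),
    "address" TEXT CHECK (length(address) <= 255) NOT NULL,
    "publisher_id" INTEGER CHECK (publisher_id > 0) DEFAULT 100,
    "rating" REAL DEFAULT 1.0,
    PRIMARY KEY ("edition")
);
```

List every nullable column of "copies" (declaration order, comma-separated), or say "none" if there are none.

title, copy_id, rating, name, language, fee, status, barcode

- title: DEFAULT only fills an omitted column; an explicit NULL is still allowed → nullable.
- copy_id: CHECK does not forbid NULL (a CHECK constraint passes when its expression is NULL) → nullable.
- summary: part of the PRIMARY KEY, which implies NOT NULL → not nullable.
- rating: UNIQUE does not imply NOT NULL → nullable.
- name: no NOT NULL constraint applies → nullable.
- subject: part of the PRIMARY KEY, which implies NOT NULL → not nullable.
- language: UNIQUE does not imply NOT NULL → nullable.
- fee: CHECK does not forbid NULL (a CHECK constraint passes when its expression is NULL) → nullable.
- due_date: declared NOT NULL → not nullable.
- status: CHECK does not forbid NULL (a CHECK constraint passes when its expression is NULL) → nullable.
- barcode: no NOT NULL constraint applies → nullable.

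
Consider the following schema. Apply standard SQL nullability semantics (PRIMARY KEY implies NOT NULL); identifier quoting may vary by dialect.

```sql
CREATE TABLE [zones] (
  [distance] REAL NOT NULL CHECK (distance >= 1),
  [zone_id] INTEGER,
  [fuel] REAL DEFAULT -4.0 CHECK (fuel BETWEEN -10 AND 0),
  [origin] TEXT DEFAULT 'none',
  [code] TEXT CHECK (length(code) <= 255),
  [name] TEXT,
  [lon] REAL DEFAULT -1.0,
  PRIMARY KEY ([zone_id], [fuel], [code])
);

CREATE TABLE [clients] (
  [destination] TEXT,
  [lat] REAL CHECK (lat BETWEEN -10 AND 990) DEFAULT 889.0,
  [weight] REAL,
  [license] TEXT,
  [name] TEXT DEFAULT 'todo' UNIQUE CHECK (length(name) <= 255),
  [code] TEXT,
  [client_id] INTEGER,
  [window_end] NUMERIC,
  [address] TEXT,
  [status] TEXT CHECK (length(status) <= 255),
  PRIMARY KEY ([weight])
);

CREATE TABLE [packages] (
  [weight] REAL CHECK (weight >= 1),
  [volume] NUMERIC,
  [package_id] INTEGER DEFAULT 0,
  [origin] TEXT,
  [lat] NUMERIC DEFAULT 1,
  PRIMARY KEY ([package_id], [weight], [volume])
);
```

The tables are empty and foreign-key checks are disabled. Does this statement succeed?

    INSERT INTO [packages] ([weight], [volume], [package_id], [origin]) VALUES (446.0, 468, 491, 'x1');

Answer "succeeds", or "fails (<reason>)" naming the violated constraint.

NOT NULL columns: package_id is supplied; volume is supplied; weight is supplied.
CHECK constraints: 446.0 satisfies (weight >= 1).
No constraint is violated.

succeeds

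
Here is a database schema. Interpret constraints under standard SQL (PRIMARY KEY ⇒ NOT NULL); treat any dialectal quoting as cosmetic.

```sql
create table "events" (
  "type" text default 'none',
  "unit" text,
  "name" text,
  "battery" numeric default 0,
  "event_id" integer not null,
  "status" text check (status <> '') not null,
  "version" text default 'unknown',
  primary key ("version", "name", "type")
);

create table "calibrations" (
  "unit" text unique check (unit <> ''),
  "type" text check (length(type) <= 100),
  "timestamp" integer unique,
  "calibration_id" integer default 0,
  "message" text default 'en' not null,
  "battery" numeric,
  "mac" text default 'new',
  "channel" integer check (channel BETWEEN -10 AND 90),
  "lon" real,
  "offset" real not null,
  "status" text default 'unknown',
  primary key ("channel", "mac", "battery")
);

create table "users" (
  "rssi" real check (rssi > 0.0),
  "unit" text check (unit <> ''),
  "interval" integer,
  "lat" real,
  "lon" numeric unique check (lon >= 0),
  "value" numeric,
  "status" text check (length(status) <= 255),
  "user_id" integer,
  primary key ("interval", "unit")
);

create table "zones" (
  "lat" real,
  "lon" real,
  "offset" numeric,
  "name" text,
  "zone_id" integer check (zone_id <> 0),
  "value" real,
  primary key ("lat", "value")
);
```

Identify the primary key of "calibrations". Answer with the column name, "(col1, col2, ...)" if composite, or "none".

A table-level PRIMARY KEY clause names 3 columns: channel, mac, battery.
This is a composite key — the combination is unique, not each column individually.

(channel, mac, battery)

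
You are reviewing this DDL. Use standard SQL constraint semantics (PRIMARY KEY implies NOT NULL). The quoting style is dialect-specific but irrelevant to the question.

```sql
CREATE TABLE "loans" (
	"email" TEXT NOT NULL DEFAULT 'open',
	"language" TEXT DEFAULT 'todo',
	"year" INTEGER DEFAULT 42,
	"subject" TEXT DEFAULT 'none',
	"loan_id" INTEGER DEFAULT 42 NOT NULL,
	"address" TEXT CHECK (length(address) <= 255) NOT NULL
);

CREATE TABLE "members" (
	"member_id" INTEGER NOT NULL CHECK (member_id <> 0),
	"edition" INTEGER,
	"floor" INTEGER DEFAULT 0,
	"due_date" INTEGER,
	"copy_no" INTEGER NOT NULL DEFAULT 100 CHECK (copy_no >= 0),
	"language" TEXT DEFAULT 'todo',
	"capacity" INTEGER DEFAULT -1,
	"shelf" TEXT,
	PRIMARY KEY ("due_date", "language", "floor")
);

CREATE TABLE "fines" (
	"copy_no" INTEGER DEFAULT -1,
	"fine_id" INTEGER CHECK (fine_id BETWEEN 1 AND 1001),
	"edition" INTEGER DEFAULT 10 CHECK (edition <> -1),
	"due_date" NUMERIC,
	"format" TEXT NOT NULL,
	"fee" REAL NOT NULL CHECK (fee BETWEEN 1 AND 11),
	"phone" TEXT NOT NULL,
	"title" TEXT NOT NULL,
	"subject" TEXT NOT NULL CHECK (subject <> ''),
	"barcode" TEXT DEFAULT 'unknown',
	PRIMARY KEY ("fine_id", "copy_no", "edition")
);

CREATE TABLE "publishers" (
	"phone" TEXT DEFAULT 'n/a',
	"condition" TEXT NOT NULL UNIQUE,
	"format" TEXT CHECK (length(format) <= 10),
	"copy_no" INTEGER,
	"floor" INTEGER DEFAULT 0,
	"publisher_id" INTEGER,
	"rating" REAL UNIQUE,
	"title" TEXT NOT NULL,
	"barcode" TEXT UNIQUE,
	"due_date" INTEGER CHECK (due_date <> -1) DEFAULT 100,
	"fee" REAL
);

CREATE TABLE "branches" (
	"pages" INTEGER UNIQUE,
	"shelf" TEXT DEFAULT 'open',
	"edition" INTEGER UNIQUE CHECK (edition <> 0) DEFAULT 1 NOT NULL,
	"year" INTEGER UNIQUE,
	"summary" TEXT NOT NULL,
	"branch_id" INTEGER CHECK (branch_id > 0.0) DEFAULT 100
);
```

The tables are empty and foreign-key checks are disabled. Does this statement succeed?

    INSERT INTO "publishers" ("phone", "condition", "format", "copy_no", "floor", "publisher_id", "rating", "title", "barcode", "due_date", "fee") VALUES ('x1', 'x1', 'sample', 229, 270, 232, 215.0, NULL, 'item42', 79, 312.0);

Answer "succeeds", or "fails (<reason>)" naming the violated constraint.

title is explicitly set to NULL, but title is declared NOT NULL.

fails (NOT NULL on title)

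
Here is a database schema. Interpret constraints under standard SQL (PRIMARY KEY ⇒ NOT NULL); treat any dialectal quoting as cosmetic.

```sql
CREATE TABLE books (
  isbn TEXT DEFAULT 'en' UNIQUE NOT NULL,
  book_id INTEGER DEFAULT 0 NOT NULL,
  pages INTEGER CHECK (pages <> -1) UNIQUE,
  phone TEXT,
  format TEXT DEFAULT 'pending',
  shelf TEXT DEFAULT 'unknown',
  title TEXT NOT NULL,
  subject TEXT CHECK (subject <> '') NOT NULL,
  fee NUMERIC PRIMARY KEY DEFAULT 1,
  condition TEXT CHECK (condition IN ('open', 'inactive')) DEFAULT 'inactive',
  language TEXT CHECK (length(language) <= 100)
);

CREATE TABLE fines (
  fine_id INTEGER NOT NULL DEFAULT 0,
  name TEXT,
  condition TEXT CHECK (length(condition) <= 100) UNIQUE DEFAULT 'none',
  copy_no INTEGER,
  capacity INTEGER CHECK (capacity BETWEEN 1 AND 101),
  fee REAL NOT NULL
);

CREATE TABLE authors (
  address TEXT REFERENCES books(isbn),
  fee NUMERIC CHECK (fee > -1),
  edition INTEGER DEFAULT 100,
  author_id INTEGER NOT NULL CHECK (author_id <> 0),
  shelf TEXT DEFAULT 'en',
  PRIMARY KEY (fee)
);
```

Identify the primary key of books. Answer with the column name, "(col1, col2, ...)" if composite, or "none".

fee is declared PRIMARY KEY inline on the column.

fee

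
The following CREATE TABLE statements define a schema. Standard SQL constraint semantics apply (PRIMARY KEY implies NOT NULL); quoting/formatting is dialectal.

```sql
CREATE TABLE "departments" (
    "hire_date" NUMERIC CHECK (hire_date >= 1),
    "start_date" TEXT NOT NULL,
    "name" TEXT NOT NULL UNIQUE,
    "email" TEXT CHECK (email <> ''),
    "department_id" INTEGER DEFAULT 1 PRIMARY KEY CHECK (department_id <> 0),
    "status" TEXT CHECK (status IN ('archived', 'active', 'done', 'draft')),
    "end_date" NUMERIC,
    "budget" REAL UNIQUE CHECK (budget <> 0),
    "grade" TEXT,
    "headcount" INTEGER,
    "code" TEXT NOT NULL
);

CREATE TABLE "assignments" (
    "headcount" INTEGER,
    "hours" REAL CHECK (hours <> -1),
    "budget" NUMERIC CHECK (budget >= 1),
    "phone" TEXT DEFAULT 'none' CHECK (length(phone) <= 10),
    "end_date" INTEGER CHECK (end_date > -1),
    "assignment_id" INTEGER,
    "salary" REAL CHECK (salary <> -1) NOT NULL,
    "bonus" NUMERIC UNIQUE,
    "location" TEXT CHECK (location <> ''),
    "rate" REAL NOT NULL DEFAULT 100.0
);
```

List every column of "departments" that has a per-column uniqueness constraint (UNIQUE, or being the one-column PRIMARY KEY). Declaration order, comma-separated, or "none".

- hire_date: no UNIQUE or single-column PK constraint.
- start_date: no UNIQUE or single-column PK constraint.
- name: declared UNIQUE → unique.
- email: no UNIQUE or single-column PK constraint.
- department_id: single-column PRIMARY KEY → unique.
- status: no UNIQUE or single-column PK constraint.
- end_date: no UNIQUE or single-column PK constraint.
- budget: declared UNIQUE → unique.
- grade: no UNIQUE or single-column PK constraint.
- headcount: no UNIQUE or single-column PK constraint.
- code: no UNIQUE or single-column PK constraint.

name, department_id, budget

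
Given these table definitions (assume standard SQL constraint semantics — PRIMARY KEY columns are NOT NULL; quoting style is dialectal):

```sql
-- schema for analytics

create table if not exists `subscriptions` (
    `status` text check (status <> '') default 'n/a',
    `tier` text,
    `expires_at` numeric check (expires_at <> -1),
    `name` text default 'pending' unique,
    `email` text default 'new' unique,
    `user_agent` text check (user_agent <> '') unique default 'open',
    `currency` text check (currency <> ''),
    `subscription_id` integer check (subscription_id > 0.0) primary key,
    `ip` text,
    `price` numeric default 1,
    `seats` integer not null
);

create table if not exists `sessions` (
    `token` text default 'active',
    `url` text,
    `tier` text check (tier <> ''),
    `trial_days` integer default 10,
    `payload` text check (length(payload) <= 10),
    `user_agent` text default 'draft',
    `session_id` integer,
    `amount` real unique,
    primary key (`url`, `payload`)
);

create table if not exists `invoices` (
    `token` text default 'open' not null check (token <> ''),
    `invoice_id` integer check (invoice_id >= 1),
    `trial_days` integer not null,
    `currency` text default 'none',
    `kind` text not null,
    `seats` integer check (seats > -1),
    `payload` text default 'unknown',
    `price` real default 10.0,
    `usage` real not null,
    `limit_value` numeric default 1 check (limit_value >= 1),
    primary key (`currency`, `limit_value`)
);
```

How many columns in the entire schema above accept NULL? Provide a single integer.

subscriptions: 9 nullable (status, tier, expires_at, name, email, user_agent, currency, ip, price — PK (subscription_id) and explicit NOT NULL columns excluded).
sessions: 6 nullable (token, tier, trial_days, user_agent, session_id, amount — PK (url, payload) and explicit NOT NULL columns excluded).
invoices: 4 nullable (invoice_id, seats, payload, price — PK (currency, limit_value) and explicit NOT NULL columns excluded).
Total: 9 + 6 + 4 = 19.

19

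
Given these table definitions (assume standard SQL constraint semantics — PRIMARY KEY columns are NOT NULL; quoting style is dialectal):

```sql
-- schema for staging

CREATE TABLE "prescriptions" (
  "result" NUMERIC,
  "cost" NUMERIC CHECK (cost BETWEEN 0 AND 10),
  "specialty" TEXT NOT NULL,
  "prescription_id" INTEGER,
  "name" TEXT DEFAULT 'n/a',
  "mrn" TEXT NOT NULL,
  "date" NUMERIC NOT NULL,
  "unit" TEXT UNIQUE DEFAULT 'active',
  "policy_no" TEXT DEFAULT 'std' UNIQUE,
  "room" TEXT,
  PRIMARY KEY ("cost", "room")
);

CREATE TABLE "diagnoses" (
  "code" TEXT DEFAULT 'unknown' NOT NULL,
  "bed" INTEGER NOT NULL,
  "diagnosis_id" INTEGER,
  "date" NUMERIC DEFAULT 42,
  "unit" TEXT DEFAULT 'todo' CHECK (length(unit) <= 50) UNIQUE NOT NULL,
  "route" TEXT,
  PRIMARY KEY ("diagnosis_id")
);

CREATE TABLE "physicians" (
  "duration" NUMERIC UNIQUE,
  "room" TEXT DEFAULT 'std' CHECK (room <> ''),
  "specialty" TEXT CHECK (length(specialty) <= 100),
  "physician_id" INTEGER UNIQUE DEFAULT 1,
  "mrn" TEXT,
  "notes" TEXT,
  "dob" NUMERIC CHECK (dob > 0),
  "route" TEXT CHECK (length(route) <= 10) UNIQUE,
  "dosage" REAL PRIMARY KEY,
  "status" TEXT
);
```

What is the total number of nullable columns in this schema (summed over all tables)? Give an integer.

prescriptions: 5 nullable (result, prescription_id, name, unit, policy_no — PK (cost, room) and explicit NOT NULL columns excluded).
diagnoses: 2 nullable (date, route — PK (diagnosis_id) and explicit NOT NULL columns excluded).
physicians: 9 nullable (duration, room, specialty, physician_id, mrn, notes, dob, route, status — PK (dosage) and explicit NOT NULL columns excluded).
Total: 5 + 2 + 9 = 16.

16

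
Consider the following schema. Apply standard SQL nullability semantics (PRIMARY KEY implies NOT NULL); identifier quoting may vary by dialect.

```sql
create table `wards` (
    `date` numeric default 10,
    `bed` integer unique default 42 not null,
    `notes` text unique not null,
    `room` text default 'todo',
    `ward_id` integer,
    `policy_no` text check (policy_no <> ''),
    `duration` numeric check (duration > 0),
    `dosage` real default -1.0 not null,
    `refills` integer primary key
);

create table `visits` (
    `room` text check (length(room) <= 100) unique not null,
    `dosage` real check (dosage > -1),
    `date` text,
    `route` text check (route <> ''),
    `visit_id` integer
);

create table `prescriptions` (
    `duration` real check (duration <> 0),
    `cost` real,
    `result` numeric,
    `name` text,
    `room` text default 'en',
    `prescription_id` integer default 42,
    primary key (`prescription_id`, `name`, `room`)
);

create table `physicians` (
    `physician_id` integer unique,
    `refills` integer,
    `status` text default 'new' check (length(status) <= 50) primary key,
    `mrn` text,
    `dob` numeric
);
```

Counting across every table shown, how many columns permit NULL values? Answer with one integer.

16

wards: 5 nullable (date, room, ward_id, policy_no, duration — PK (refills) and explicit NOT NULL columns excluded).
visits: 4 nullable (dosage, date, route, visit_id — PK none and explicit NOT NULL columns excluded).
prescriptions: 3 nullable (duration, cost, result — PK (prescription_id, name, room) and explicit NOT NULL columns excluded).
physicians: 4 nullable (physician_id, refills, mrn, dob — PK (status) and explicit NOT NULL columns excluded).
Total: 5 + 4 + 3 + 4 = 16.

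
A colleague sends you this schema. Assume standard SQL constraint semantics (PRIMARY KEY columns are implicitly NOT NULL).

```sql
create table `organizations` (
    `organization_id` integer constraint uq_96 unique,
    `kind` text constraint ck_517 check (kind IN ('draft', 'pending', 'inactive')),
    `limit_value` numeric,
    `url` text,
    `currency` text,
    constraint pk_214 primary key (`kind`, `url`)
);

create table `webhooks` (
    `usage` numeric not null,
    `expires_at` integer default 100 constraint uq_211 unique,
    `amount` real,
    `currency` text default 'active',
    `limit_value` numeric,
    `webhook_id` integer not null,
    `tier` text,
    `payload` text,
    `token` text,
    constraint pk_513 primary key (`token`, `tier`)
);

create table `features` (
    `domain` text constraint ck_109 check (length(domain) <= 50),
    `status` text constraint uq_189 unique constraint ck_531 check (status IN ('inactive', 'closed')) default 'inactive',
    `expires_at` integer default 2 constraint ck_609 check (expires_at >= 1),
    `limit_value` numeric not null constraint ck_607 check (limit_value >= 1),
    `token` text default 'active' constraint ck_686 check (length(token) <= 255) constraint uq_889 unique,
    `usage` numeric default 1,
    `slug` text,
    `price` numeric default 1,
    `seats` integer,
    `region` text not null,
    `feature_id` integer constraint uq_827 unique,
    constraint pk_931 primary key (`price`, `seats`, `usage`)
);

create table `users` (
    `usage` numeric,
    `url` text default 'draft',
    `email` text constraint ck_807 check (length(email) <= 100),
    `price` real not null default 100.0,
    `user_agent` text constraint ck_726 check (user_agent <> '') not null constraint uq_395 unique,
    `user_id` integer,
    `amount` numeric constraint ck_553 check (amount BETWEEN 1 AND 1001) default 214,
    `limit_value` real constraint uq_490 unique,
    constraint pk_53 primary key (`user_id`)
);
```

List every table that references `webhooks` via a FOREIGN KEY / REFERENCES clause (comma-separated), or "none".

No REFERENCES clause anywhere in the schema names webhooks.

none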